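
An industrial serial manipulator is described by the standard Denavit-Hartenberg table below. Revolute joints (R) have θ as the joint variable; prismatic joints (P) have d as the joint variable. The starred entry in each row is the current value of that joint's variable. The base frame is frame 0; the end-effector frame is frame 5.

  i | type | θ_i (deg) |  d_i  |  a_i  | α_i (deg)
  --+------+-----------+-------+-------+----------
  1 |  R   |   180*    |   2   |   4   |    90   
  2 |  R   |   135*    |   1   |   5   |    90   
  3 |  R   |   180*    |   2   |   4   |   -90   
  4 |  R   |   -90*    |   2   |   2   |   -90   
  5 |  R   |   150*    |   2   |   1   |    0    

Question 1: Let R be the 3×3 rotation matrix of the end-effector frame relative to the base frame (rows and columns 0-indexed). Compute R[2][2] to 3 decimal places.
-0.707

End-effector z-axis (col 2 of R) = (-0.7071,0.0000,-0.7071)
R[2][2] = -0.7071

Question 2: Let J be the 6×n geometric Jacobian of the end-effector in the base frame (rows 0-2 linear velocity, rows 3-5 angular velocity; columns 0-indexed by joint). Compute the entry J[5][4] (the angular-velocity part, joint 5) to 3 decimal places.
-0.707

axis z_4 = (-0.7071,0.0000,-0.7071); lever o_n−o_4 = (-0.8018,0.5000,-2.0266)
cross product → J_v[:, 4] = (0.3536,-0.8660,-0.3536)
J_ω[:, 4] = z_4
entry J[5][4] = -0.7071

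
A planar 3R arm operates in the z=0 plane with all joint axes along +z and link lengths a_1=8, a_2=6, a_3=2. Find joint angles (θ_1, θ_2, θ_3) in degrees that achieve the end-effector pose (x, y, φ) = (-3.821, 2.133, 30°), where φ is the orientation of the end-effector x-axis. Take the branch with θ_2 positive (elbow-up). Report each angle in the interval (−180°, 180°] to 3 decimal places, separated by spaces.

wrist centre = target − a_3·(cos φ, sin φ) = (-5.5531, 1.1330)
cos θ_2 = (32.1201−8²−6²)/(2·8·6) = -0.7071; θ_2 = 134.9980° (elbow-up)
β = atan2(1.1330,-5.5531) = 168.4681°; ψ = atan2(4.2428,3.7575) = 48.4712°
θ_1 = β − ψ = 119.9969°
θ_3 = φ − θ_1 − θ_2 = 135.0050° (wrapped to (-180°,180°])

119.997 134.998 135.005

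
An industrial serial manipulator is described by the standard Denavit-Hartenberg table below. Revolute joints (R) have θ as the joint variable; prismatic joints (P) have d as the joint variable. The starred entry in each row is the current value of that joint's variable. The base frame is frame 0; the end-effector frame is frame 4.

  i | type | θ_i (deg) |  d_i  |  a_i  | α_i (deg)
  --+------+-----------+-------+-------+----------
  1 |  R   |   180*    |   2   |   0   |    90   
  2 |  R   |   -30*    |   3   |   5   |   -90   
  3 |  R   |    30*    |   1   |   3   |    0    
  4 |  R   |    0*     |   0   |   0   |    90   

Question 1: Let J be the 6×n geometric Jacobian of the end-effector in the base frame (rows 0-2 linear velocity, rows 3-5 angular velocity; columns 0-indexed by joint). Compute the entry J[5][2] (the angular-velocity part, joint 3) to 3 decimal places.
axis z_2 = (-0.5000,0.0000,0.8660); lever o_n−o_2 = (-2.7500,-1.5000,-0.4330)
cross product → J_v[:, 2] = (1.2990,-2.5981,0.7500)
J_ω[:, 2] = z_2
entry J[5][2] = 0.8660

0.866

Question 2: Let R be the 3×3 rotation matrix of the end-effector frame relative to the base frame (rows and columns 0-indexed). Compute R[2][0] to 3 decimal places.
-0.433

End-effector x-axis (col 0 of R) = (-0.7500,-0.5000,-0.4330)
R[2][0] = -0.4330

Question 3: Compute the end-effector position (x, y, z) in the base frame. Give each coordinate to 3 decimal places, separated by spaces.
after link 1: o_1 = (0.0000, 0.0000, 2.0000)
after link 2: o_2 = (-4.3301, 3.0000, -0.5000)
after link 3: o_3 = (-7.0801, 1.5000, -0.9330)
after link 4: o_4 = (-7.0801, 1.5000, -0.9330)

-7.080 1.500 -0.933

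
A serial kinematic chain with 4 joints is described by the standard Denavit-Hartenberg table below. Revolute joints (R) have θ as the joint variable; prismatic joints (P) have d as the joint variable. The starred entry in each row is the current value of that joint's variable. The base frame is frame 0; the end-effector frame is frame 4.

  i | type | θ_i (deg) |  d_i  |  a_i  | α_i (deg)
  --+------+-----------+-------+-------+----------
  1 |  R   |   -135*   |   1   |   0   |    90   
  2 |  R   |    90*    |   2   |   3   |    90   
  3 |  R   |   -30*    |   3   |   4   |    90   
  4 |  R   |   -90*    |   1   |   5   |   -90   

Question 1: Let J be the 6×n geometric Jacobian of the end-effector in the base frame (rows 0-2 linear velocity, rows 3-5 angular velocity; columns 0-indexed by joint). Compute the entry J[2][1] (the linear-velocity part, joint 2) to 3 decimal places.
-2.000

axis z_1 = (-0.7071,0.7071,0.0000); lever o_n−o_1 = (2.0266,0.8018,5.9641)
cross product → J_v[:, 1] = (4.2173,4.2173,-2.0000)
J_ω[:, 1] = z_1
entry J[2][1] = -2.0000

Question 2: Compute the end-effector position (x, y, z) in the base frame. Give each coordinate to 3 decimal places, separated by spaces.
2.027 0.802 6.964

after link 1: o_1 = (0.0000, 0.0000, 1.0000)
after link 2: o_2 = (-1.4142, 1.4142, 4.0000)
after link 3: o_3 = (-2.1213, -2.1213, 7.4641)
after link 4: o_4 = (2.0266, 0.8018, 6.9641)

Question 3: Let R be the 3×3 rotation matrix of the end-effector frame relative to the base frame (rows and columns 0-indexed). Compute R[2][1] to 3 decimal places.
End-effector y-axis (col 1 of R) = (-0.6124,0.6124,0.5000)
R[2][1] = 0.5000

0.500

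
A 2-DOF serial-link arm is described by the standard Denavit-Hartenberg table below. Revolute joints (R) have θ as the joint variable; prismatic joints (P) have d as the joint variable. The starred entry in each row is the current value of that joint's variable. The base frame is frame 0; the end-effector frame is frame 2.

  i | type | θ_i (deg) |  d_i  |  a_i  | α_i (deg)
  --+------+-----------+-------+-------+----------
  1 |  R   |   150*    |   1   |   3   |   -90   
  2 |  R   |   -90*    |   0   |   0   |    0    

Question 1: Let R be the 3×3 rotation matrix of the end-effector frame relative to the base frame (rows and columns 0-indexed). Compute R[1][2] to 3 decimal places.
-0.866

End-effector z-axis (col 2 of R) = (-0.5000,-0.8660,0.0000)
R[1][2] = -0.8660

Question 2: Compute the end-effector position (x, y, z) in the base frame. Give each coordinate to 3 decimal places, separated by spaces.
-2.598 1.500 1.000

after link 1: o_1 = (-2.5981, 1.5000, 1.0000)
after link 2: o_2 = (-2.5981, 1.5000, 1.0000)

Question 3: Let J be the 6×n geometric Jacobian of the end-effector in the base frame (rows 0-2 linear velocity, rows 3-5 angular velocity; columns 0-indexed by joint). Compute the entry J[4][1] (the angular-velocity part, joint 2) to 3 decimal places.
-0.866

axis z_1 = (-0.5000,-0.8660,0.0000); lever o_n−o_1 = (0.0000,0.0000,0.0000)
cross product → J_v[:, 1] = (-0.0000,0.0000,0.0000)
J_ω[:, 1] = z_1
entry J[4][1] = -0.8660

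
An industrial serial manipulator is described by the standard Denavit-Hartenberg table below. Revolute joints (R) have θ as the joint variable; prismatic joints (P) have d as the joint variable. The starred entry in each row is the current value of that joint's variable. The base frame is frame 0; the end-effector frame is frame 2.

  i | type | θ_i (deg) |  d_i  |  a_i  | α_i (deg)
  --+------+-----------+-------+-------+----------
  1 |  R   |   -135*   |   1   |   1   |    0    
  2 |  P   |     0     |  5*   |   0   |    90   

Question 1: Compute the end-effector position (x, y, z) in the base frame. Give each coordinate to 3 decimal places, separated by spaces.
-0.707 -0.707 6.000

after link 1: o_1 = (-0.7071, -0.7071, 1.0000)
after link 2: o_2 = (-0.7071, -0.7071, 6.0000)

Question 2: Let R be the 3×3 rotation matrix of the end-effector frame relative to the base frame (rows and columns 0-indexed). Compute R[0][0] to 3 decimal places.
-0.707

End-effector x-axis (col 0 of R) = (-0.7071,-0.7071,0.0000)
R[0][0] = -0.7071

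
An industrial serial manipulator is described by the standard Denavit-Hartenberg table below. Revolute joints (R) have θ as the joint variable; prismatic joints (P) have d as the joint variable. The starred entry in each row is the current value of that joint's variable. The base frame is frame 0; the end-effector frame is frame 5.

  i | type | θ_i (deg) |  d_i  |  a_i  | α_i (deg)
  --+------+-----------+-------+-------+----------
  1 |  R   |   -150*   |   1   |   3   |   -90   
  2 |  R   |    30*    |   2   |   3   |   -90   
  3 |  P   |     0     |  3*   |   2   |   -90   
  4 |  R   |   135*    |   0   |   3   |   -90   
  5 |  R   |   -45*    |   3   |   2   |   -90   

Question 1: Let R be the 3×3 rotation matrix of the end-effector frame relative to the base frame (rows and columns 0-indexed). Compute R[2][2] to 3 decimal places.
0.683

End-effector z-axis (col 2 of R) = (0.5120,-0.5209,0.6830)
R[2][2] = 0.6830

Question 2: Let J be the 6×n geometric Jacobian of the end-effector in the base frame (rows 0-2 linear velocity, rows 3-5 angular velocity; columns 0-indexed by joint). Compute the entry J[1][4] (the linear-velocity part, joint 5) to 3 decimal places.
axis z_4 = (0.8365,0.4830,-0.2588); lever o_n−o_4 = (2.1194,2.8566,0.5896)
cross product → J_v[:, 4] = (1.0241,-1.0417,1.3660)
J_ω[:, 4] = z_4
entry J[1][4] = -1.0417

-1.042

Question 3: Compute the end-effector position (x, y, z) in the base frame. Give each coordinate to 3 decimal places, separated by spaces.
after link 1: o_1 = (-2.5981, -1.5000, 1.0000)
after link 2: o_2 = (-3.8481, -4.5311, -0.5000)
after link 3: o_3 = (-4.0490, -4.6471, -4.0981)
after link 4: o_4 = (-3.3766, -4.2589, -1.2003)
after link 5: o_5 = (-1.2572, -1.4022, -0.6107)

-1.257 -1.402 -0.611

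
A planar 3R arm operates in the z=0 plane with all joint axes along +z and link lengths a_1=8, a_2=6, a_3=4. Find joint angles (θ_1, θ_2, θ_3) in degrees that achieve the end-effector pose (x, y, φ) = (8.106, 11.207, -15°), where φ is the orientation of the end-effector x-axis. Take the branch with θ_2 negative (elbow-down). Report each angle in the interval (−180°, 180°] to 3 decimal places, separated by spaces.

90.005 -45.010 -59.995

wrist centre = target − a_3·(cos φ, sin φ) = (4.2423, 12.2423)
cos θ_2 = (167.8704−8²−6²)/(2·8·6) = 0.7070; θ_2 = -45.0100° (elbow-down)
β = atan2(12.2423,4.2423) = 70.8873°; ψ = atan2(-4.2434,12.2419) = -19.1177°
θ_1 = β − ψ = 90.0051°
θ_3 = φ − θ_1 − θ_2 = -59.9951° (wrapped to (-180°,180°])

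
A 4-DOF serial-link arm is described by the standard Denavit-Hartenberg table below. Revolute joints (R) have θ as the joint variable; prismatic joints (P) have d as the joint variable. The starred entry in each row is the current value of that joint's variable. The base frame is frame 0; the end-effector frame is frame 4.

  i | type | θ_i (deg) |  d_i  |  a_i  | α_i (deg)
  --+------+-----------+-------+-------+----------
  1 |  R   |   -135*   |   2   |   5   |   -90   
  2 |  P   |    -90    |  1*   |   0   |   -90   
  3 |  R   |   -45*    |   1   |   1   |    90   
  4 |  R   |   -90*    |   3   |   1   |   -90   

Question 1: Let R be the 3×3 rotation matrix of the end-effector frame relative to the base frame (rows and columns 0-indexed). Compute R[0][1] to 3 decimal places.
End-effector y-axis (col 1 of R) = (-0.5000,0.5000,0.7071)
R[0][1] = -0.5000

-0.500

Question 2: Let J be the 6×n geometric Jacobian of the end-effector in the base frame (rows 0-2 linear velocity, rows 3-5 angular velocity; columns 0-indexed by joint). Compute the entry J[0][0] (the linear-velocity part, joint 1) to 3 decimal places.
axis z_0 = ẑ; lever o_n−o_0 = (-0.8284,-6.2426,0.5858)
cross product → J_v[:, 0] = (6.2426,-0.8284,0.0000)
J_ω[:, 0] = z_0
entry J[0][0] = 6.2426

6.243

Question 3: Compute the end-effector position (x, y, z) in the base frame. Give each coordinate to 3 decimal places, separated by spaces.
-0.828 -6.243 0.586

after link 1: o_1 = (-3.5355, -3.5355, 2.0000)
after link 2: o_2 = (-2.8284, -4.2426, 2.0000)
after link 3: o_3 = (-3.0355, -5.4497, 2.7071)
after link 4: o_4 = (-0.8284, -6.2426, 0.5858)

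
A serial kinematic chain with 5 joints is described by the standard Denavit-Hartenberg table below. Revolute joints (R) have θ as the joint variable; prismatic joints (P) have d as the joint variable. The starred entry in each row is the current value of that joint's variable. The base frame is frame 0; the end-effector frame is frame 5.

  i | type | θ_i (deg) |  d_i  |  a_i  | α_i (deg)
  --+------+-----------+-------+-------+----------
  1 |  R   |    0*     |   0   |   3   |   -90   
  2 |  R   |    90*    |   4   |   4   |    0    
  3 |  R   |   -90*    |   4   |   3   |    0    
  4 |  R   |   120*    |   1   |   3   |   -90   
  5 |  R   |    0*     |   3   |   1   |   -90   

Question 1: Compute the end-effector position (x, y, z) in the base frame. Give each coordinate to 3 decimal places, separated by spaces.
1.402 9.000 -5.964

after link 1: o_1 = (3.0000, 0.0000, 0.0000)
after link 2: o_2 = (3.0000, 4.0000, -4.0000)
after link 3: o_3 = (6.0000, 8.0000, -4.0000)
after link 4: o_4 = (4.5000, 9.0000, -6.5981)
after link 5: o_5 = (1.4019, 9.0000, -5.9641)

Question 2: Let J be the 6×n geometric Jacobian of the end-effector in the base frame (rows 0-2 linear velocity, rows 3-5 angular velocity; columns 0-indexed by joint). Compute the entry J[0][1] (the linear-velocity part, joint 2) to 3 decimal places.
axis z_1 = (0.0000,1.0000,0.0000); lever o_n−o_1 = (-1.5981,9.0000,-5.9641)
cross product → J_v[:, 1] = (-5.9641,-0.0000,1.5981)
J_ω[:, 1] = z_1
entry J[0][1] = -5.9641

-5.964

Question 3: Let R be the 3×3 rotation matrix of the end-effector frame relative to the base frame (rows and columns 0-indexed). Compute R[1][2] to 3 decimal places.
-1.000

End-effector z-axis (col 2 of R) = (-0.0000,-1.0000,-0.0000)
R[1][2] = -1.0000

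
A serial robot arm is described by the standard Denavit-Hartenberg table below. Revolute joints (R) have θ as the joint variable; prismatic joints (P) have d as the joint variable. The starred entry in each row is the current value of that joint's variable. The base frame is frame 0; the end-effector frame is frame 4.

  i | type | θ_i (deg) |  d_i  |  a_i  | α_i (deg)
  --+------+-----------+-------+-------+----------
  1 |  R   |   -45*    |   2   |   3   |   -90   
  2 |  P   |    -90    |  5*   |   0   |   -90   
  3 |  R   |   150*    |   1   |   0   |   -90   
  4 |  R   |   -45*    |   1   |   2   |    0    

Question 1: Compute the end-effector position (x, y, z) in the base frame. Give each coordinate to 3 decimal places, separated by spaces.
after link 1: o_1 = (2.1213, -2.1213, 2.0000)
after link 2: o_2 = (5.6569, 1.4142, 2.0000)
after link 3: o_3 = (6.3640, 0.7071, 2.0000)
after link 4: o_4 = (7.4763, -0.1805, 0.2753)

7.476 -0.181 0.275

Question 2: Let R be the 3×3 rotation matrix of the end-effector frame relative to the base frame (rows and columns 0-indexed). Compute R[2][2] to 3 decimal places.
-0.500

End-effector z-axis (col 2 of R) = (0.6124,0.6124,-0.5000)
R[2][2] = -0.5000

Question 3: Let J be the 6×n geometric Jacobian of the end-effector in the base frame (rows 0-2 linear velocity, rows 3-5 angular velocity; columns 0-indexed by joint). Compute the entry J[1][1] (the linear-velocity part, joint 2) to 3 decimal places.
0.707

prismatic axis z_1 = (0.7071,0.7071,0.0000)
J_v[:, 1] = z_1; J_ω[:, 1] = (0,0,0)
entry J[1][1] = 0.7071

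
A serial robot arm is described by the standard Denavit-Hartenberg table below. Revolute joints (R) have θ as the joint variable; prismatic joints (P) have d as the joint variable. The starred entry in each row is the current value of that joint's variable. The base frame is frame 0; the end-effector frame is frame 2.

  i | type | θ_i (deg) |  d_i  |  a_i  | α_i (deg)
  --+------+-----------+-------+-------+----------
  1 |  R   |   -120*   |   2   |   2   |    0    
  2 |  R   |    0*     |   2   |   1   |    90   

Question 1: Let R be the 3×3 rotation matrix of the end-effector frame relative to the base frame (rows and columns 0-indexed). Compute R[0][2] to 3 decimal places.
End-effector z-axis (col 2 of R) = (-0.8660,0.5000,0.0000)
R[0][2] = -0.8660

-0.866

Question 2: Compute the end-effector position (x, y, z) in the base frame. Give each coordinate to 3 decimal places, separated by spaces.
after link 1: o_1 = (-1.0000, -1.7321, 2.0000)
after link 2: o_2 = (-1.5000, -2.5981, 4.0000)

-1.500 -2.598 4.000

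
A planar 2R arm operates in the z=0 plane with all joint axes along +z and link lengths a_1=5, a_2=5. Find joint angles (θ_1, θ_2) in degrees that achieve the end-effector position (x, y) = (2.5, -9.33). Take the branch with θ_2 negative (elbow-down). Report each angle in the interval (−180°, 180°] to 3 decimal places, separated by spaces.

cos θ_2 = (93.2989−5²−5²)/(2·5·5) = 0.8660; θ_2 = -30.0054° (elbow-down)
β = atan2(-9.3300,2.5000) = -74.9998°; ψ = atan2(-2.5004,9.3299) = -15.0027°
θ_1 = β − ψ = -59.9971°

-59.997 -30.005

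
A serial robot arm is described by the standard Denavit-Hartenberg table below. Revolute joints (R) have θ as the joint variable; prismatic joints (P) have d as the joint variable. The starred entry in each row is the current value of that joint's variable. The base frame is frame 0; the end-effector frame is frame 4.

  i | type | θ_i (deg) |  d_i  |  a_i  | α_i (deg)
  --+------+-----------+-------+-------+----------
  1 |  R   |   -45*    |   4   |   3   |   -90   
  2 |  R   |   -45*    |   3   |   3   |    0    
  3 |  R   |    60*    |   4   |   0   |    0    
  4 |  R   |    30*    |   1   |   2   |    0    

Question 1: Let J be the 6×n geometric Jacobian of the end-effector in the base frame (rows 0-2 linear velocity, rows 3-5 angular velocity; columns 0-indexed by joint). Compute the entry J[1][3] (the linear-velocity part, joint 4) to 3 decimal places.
axis z_3 = (0.7071,0.7071,0.0000); lever o_n−o_3 = (1.7071,-0.2929,-1.4142)
cross product → J_v[:, 3] = (-1.0000,1.0000,-1.4142)
J_ω[:, 3] = z_3
entry J[1][3] = 1.0000

1.000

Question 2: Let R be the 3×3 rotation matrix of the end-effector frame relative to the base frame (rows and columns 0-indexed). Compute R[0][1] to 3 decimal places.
-0.500

End-effector y-axis (col 1 of R) = (-0.5000,0.5000,-0.7071)
R[0][1] = -0.5000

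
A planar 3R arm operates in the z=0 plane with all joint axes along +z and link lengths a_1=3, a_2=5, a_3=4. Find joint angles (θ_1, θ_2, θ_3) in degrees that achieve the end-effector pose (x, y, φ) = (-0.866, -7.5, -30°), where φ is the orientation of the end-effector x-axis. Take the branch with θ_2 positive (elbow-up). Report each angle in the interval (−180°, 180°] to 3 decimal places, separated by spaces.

-166.427 60.000 76.426

wrist centre = target − a_3·(cos φ, sin φ) = (-4.3301, -5.5000)
cos θ_2 = (48.9998−3²−5²)/(2·3·5) = 0.5000; θ_2 = 60.0005° (elbow-up)
β = atan2(-5.5000,-4.3301) = -128.2130°; ψ = atan2(4.3301,5.5000) = 38.2135°
θ_1 = β − ψ = -166.4266°
θ_3 = φ − θ_1 − θ_2 = 76.4261° (wrapped to (-180°,180°])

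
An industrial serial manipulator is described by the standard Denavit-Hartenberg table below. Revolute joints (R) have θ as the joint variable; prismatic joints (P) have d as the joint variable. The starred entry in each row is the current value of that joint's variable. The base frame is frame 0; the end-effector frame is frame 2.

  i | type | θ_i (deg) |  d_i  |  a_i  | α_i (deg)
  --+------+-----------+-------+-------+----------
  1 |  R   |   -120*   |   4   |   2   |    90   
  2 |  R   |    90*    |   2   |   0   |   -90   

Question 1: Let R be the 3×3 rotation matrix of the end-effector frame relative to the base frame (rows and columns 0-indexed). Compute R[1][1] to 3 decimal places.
-0.500

End-effector y-axis (col 1 of R) = (0.8660,-0.5000,-0.0000)
R[1][1] = -0.5000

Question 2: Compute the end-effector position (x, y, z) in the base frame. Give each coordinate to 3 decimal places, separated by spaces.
-2.732 -0.732 4.000

after link 1: o_1 = (-1.0000, -1.7321, 4.0000)
after link 2: o_2 = (-2.7321, -0.7321, 4.0000)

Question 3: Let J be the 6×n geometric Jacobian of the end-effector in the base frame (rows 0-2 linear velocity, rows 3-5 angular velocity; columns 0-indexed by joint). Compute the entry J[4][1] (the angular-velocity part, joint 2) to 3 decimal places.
axis z_1 = (-0.8660,0.5000,0.0000); lever o_n−o_1 = (-1.7321,1.0000,0.0000)
cross product → J_v[:, 1] = (-0.0000,-0.0000,-0.0000)
J_ω[:, 1] = z_1
entry J[4][1] = 0.5000

0.500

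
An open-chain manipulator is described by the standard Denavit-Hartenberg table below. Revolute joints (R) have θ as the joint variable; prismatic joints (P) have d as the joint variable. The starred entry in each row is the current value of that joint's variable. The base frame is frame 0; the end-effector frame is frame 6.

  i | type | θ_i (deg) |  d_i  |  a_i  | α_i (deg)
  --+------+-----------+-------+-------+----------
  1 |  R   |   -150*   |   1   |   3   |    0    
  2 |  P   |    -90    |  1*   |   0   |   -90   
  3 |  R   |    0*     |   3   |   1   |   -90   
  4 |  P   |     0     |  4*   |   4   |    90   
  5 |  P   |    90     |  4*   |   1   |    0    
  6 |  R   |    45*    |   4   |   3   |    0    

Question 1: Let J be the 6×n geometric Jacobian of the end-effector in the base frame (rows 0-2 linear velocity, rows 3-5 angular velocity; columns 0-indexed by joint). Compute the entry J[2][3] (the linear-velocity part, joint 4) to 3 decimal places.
-1.000

prismatic axis z_3 = (-0.0000,-0.0000,-1.0000)
J_v[:, 3] = z_3; J_ω[:, 3] = (0,0,0)
entry J[2][3] = -1.0000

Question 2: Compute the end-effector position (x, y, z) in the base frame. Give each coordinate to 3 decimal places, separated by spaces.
after link 1: o_1 = (-2.5981, -1.5000, 1.0000)
after link 2: o_2 = (-2.5981, -1.5000, 2.0000)
after link 3: o_3 = (-5.6962, -2.1340, 2.0000)
after link 4: o_4 = (-7.6962, 1.3301, -2.0000)
after link 5: o_5 = (-11.1603, -0.6699, -3.0000)
after link 6: o_6 = (-13.5637, -4.5070, -5.1213)

-13.564 -4.507 -5.121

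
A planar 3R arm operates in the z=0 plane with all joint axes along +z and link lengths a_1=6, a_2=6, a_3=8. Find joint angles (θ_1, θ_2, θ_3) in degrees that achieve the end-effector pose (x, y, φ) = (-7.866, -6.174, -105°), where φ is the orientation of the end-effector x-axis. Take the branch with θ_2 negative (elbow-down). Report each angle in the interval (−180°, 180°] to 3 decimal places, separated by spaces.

wrist centre = target − a_3·(cos φ, sin φ) = (-5.7954, 1.5534)
cos θ_2 = (36.0003−6²−6²)/(2·6·6) = -0.5000; θ_2 = -119.9997° (elbow-down)
β = atan2(1.5534,-5.7954) = 164.9952°; ψ = atan2(-5.1962,3.0000) = -59.9999°
θ_1 = β − ψ = 224.9951°
θ_3 = φ − θ_1 − θ_2 = 150.0047° (wrapped to (-180°,180°])

-135.005 -120.000 150.005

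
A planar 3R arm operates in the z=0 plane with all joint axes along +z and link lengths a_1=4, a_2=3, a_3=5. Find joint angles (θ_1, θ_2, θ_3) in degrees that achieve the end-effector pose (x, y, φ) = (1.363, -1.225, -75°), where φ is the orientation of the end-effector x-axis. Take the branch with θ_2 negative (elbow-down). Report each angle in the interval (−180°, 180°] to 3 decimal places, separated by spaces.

wrist centre = target − a_3·(cos φ, sin φ) = (0.0689, 3.6046)
cos θ_2 = (12.9981−4²−3²)/(2·4·3) = -0.5001; θ_2 = -120.0052° (elbow-down)
β = atan2(3.6046,0.0689) = 88.9049°; ψ = atan2(-2.5979,2.4998) = -46.1033°
θ_1 = β − ψ = 135.0082°
θ_3 = φ − θ_1 − θ_2 = -90.0030° (wrapped to (-180°,180°])

135.008 -120.005 -90.003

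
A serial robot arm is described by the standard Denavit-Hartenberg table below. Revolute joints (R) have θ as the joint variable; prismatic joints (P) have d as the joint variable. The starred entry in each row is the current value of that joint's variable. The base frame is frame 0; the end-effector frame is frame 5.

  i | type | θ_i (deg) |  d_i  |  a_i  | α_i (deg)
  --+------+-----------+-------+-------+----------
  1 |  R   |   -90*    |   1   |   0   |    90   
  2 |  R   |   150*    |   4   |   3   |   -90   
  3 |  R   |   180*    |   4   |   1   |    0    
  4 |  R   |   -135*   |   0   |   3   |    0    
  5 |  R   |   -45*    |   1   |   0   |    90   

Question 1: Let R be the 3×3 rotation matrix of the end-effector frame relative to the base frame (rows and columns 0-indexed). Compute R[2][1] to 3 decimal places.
-0.866

End-effector y-axis (col 1 of R) = (-0.0000,0.5000,-0.8660)
R[2][1] = -0.8660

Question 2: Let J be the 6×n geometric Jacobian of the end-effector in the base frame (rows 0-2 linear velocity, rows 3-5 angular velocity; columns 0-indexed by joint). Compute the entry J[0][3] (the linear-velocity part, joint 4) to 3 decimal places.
axis z_3 = (-0.0000,0.5000,-0.8660); lever o_n−o_3 = (2.1213,2.3371,0.1946)
cross product → J_v[:, 3] = (2.1213,-1.8371,-1.0607)
J_ω[:, 3] = z_3
entry J[0][3] = 2.1213

2.121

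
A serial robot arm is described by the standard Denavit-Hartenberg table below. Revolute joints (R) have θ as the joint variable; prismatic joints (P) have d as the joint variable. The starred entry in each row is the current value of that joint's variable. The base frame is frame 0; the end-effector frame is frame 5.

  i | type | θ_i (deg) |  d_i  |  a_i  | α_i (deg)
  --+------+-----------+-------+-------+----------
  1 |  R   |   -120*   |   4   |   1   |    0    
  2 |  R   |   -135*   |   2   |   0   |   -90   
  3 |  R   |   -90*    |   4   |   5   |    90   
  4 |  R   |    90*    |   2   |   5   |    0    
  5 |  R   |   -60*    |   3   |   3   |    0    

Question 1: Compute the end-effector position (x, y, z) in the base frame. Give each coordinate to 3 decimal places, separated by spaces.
-9.348 -8.413 13.598

after link 1: o_1 = (-0.5000, -0.8660, 4.0000)
after link 2: o_2 = (-0.5000, -0.8660, 6.0000)
after link 3: o_3 = (-4.3637, -1.9013, 11.0000)
after link 4: o_4 = (-8.6757, -5.1272, 11.0000)
after link 5: o_5 = (-9.3481, -8.4133, 13.5981)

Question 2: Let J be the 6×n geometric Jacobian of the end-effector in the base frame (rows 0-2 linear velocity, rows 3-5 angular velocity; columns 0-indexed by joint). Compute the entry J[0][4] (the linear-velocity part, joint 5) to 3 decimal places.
axis z_4 = (0.2588,-0.9659,0.0000); lever o_n−o_4 = (-0.6724,-3.2860,2.5981)
cross product → J_v[:, 4] = (-2.5095,-0.6724,-1.5000)
J_ω[:, 4] = z_4
entry J[0][4] = -2.5095

-2.510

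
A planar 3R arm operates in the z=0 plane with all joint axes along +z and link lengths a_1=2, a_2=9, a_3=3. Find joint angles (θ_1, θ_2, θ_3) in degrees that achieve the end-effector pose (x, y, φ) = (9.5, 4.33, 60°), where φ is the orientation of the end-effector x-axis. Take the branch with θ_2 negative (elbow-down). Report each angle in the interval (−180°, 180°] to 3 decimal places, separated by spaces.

wrist centre = target − a_3·(cos φ, sin φ) = (8.0000, 1.7319)
cos θ_2 = (66.9996−2²−9²)/(2·2·9) = -0.5000; θ_2 = -120.0008° (elbow-down)
β = atan2(1.7319,8.0000) = 12.2155°; ψ = atan2(-7.7942,-2.5001) = -107.7845°
θ_1 = β − ψ = 120.0000°
θ_3 = φ − θ_1 − θ_2 = 60.0008° (wrapped to (-180°,180°])

120.000 -120.001 60.001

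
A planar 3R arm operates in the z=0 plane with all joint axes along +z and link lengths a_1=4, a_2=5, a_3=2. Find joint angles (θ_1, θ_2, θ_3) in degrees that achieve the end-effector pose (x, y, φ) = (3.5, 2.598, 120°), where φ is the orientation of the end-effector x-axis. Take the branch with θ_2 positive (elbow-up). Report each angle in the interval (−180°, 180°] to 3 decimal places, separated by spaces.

wrist centre = target − a_3·(cos φ, sin φ) = (4.5000, 0.8659)
cos θ_2 = (20.9999−4²−5²)/(2·4·5) = -0.5000; θ_2 = 120.0002° (elbow-up)
β = atan2(0.8659,4.5000) = 10.8925°; ψ = atan2(4.3301,1.5000) = 70.8936°
θ_1 = β − ψ = -60.0011°
θ_3 = φ − θ_1 − θ_2 = 60.0009° (wrapped to (-180°,180°])

-60.001 120.000 60.001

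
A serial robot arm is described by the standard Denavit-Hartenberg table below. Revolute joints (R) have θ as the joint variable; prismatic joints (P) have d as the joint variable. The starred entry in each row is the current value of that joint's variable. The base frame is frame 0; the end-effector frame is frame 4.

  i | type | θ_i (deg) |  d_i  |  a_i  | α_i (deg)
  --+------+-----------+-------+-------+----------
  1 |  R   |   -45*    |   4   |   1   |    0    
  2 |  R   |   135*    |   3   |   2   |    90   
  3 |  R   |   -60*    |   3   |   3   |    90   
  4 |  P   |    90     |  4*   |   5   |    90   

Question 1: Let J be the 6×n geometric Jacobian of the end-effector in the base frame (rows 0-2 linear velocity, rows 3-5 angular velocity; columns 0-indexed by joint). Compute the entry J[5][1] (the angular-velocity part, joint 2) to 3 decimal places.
1.000

axis z_1 = (0.0000,0.0000,1.0000); lever o_n−o_1 = (8.0000,0.0359,-1.5981)
cross product → J_v[:, 1] = (-0.0359,8.0000,0.0000)
J_ω[:, 1] = z_1
entry J[5][1] = 1.0000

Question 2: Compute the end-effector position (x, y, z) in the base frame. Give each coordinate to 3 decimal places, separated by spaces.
after link 1: o_1 = (0.7071, -0.7071, 4.0000)
after link 2: o_2 = (0.7071, 1.2929, 7.0000)
after link 3: o_3 = (3.7071, 2.7929, 4.4019)
after link 4: o_4 = (8.7071, -0.6712, 2.4019)

8.707 -0.671 2.402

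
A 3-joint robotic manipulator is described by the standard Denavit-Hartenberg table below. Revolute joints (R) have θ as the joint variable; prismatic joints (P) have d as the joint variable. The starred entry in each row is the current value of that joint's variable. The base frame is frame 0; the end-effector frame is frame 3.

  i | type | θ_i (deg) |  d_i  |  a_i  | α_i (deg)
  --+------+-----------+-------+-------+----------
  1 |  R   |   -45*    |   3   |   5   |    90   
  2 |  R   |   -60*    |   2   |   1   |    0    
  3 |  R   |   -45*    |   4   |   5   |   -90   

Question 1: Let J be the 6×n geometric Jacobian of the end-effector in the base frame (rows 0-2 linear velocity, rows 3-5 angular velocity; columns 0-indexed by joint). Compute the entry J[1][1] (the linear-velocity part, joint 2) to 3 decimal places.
-4.027

axis z_1 = (-0.7071,-0.7071,0.0000); lever o_n−o_1 = (-4.8042,-3.6811,-5.6957)
cross product → J_v[:, 1] = (4.0274,-4.0274,-0.7941)
J_ω[:, 1] = z_1
entry J[1][1] = -4.0274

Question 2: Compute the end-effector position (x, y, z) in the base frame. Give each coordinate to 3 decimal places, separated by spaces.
-1.269 -7.217 -2.696

after link 1: o_1 = (3.5355, -3.5355, 3.0000)
after link 2: o_2 = (2.4749, -5.3033, 2.1340)
after link 3: o_3 = (-1.2686, -7.2167, -2.6957)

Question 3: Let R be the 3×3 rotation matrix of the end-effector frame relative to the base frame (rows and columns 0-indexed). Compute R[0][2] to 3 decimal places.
0.683

End-effector z-axis (col 2 of R) = (0.6830,-0.6830,-0.2588)
R[0][2] = 0.6830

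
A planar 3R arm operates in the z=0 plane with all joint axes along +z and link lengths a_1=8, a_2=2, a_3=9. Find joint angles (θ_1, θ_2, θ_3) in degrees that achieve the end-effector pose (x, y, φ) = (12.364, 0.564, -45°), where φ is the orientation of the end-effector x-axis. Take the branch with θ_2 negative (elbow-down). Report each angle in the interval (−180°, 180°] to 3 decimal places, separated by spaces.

60.000 -60.006 -44.994

wrist centre = target − a_3·(cos φ, sin φ) = (6.0000, 6.9280)
cos θ_2 = (83.9971−8²−2²)/(2·8·2) = 0.4999; θ_2 = -60.0060° (elbow-down)
β = atan2(6.9280,6.0000) = 49.1054°; ψ = atan2(-1.7322,8.9998) = -10.8942°
θ_1 = β − ψ = 59.9997°
θ_3 = φ − θ_1 − θ_2 = -44.9937° (wrapped to (-180°,180°])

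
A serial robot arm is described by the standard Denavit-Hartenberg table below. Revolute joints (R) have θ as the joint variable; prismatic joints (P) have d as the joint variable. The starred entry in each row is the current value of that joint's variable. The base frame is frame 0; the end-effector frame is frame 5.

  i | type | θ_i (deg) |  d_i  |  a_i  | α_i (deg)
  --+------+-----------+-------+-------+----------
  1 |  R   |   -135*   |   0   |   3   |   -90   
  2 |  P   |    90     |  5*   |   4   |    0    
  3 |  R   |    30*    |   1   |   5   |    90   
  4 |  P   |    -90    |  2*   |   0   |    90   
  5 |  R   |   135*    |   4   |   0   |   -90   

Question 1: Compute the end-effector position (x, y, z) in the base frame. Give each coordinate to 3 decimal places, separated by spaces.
after link 1: o_1 = (-2.1213, -2.1213, 0.0000)
after link 2: o_2 = (1.4142, -5.6569, -4.0000)
after link 3: o_3 = (3.8891, -4.5962, -8.3301)
after link 4: o_4 = (2.6643, -5.8209, -9.3301)
after link 5: o_5 = (1.2501, -7.2352, -5.8660)

1.250 -7.235 -5.866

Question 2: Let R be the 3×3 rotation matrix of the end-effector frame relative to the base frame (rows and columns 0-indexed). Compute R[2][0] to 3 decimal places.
-0.354

End-effector x-axis (col 0 of R) = (0.0670,-0.9330,-0.3536)
R[2][0] = -0.3536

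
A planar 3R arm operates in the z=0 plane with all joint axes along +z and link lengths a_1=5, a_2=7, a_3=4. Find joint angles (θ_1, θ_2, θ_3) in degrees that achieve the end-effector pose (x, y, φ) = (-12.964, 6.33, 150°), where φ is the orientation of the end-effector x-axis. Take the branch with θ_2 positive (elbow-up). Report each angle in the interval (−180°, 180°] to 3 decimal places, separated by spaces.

119.999 60.003 -30.002

wrist centre = target − a_3·(cos φ, sin φ) = (-9.4999, 4.3300)
cos θ_2 = (108.9970−5²−7²)/(2·5·7) = 0.5000; θ_2 = 60.0029° (elbow-up)
β = atan2(4.3300,-9.4999) = 155.4968°; ψ = atan2(6.0624,8.4997) = 35.4981°
θ_1 = β − ψ = 119.9987°
θ_3 = φ − θ_1 − θ_2 = -30.0015° (wrapped to (-180°,180°])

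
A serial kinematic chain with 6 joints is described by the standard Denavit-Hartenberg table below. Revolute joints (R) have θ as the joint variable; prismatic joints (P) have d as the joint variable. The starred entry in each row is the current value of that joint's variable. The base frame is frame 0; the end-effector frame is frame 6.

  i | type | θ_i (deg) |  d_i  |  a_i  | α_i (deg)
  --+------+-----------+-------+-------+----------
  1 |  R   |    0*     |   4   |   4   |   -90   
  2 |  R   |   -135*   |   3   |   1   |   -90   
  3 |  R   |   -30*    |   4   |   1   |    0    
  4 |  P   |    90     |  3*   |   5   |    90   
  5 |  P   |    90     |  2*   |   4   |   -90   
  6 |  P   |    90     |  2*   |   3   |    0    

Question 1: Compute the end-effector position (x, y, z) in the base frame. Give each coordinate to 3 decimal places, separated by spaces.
after link 1: o_1 = (4.0000, 0.0000, 4.0000)
after link 2: o_2 = (3.2929, 3.0000, 4.7071)
after link 3: o_3 = (5.5089, 3.5000, 8.1479)
after link 4: o_4 = (5.8625, -0.8301, 12.0370)
after link 5: o_5 = (7.4662, 0.1699, 16.0902)
after link 6: o_6 = (10.0104, 0.4019, 13.5459)

10.010 0.402 13.546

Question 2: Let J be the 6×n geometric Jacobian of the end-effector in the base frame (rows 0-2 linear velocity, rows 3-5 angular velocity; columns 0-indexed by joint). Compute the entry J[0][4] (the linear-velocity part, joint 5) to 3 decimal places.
-0.612

prismatic axis z_4 = (-0.6124,0.5000,0.6124)
J_v[:, 4] = z_4; J_ω[:, 4] = (0,0,0)
entry J[0][4] = -0.6124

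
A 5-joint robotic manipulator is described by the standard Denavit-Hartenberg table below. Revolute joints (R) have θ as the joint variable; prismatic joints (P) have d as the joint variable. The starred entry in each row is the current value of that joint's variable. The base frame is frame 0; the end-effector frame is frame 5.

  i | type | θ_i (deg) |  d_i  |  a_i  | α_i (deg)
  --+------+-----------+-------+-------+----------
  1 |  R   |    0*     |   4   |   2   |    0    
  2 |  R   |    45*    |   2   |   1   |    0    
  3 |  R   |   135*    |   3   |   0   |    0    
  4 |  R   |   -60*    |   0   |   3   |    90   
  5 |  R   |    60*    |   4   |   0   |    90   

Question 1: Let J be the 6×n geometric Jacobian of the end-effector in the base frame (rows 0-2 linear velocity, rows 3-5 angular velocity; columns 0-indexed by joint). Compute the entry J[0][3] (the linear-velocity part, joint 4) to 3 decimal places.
axis z_3 = (0.0000,0.0000,1.0000); lever o_n−o_3 = (1.9641,4.5981,0.0000)
cross product → J_v[:, 3] = (-4.5981,1.9641,0.0000)
J_ω[:, 3] = z_3
entry J[0][3] = -4.5981

-4.598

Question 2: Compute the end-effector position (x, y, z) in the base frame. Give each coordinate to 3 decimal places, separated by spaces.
4.671 5.305 9.000

after link 1: o_1 = (2.0000, 0.0000, 4.0000)
after link 2: o_2 = (2.7071, 0.7071, 6.0000)
after link 3: o_3 = (2.7071, 0.7071, 9.0000)
after link 4: o_4 = (1.2071, 3.3052, 9.0000)
after link 5: o_5 = (4.6712, 5.3052, 9.0000)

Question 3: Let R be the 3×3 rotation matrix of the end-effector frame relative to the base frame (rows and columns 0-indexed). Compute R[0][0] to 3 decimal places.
End-effector x-axis (col 0 of R) = (-0.2500,0.4330,0.8660)
R[0][0] = -0.2500

-0.250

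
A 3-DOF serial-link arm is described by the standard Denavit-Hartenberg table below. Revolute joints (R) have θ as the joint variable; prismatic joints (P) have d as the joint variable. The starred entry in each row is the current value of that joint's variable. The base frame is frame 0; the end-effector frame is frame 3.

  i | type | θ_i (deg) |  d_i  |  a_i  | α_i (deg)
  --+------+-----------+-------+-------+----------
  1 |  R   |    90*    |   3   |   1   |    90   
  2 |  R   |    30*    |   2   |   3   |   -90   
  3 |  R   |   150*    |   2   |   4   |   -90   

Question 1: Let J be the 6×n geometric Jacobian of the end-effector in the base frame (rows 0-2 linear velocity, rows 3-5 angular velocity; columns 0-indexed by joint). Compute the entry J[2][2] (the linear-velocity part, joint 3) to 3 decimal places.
axis z_2 = (-0.0000,-0.5000,0.8660); lever o_n−o_2 = (-2.0000,-4.0000,0.0000)
cross product → J_v[:, 2] = (3.4641,-1.7321,-1.0000)
J_ω[:, 2] = z_2
entry J[2][2] = -1.0000

-1.000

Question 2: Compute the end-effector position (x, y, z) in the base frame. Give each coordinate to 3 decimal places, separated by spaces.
0.000 -0.402 4.500

after link 1: o_1 = (0.0000, 1.0000, 3.0000)
after link 2: o_2 = (2.0000, 3.5981, 4.5000)
after link 3: o_3 = (0.0000, -0.4019, 4.5000)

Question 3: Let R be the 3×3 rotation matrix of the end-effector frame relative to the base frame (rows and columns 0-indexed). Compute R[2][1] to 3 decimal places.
-0.866

End-effector y-axis (col 1 of R) = (0.0000,0.5000,-0.8660)
R[2][1] = -0.8660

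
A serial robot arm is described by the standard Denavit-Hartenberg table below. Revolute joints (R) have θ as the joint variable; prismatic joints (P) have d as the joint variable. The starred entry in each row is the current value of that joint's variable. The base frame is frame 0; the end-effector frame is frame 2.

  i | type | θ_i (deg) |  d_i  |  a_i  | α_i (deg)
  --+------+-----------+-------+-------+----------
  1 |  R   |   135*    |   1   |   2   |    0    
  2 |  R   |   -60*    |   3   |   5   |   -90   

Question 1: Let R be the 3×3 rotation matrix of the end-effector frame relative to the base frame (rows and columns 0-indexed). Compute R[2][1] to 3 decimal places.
End-effector y-axis (col 1 of R) = (-0.0000,0.0000,-1.0000)
R[2][1] = -1.0000

-1.000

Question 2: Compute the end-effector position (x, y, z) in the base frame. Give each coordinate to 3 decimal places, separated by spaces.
-0.120 6.244 4.000

after link 1: o_1 = (-1.4142, 1.4142, 1.0000)
after link 2: o_2 = (-0.1201, 6.2438, 4.0000)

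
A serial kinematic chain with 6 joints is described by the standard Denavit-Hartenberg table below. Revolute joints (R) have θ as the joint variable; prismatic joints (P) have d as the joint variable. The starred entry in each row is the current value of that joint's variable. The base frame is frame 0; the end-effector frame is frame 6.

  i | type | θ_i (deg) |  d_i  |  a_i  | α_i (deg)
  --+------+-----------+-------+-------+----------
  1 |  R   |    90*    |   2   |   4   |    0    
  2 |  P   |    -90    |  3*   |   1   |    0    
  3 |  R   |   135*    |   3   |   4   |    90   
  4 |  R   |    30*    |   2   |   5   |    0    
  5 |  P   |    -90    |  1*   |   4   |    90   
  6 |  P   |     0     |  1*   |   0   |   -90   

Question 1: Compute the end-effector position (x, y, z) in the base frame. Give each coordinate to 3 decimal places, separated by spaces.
-3.571 12.813 6.536

after link 1: o_1 = (0.0000, 4.0000, 2.0000)
after link 2: o_2 = (1.0000, 4.0000, 5.0000)
after link 3: o_3 = (-1.8284, 6.8284, 8.0000)
after link 4: o_4 = (-3.4761, 11.3045, 10.5000)
after link 5: o_5 = (-4.1832, 13.4258, 7.0359)
after link 6: o_6 = (-3.5708, 12.8135, 6.5359)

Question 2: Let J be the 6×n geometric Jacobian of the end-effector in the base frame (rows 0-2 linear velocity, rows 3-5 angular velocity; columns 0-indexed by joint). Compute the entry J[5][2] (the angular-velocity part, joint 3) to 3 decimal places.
axis z_2 = (0.0000,0.0000,1.0000); lever o_n−o_2 = (-4.5708,8.8135,1.5359)
cross product → J_v[:, 2] = (-8.8135,-4.5708,0.0000)
J_ω[:, 2] = z_2
entry J[5][2] = 1.0000

1.000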